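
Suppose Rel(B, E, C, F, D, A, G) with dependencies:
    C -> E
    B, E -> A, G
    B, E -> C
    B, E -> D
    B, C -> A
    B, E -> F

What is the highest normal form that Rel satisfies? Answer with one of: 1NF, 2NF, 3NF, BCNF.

Candidate keys: {B, C}, {B, E}. Prime attributes: {B, C, E}.
For C -> E we have {C}⁺ = {C, E}; {C} is not a superkey, so BCNF fails.
But every attribute on its right side ({E}) is prime, and the same holds for every other non-superkey FD, so 3NF still holds.

3NF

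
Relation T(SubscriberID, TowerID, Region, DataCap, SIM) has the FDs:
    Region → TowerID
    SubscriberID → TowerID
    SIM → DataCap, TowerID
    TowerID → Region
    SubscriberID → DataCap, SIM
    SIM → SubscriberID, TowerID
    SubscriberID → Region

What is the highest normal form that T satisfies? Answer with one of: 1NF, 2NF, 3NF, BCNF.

Candidate keys: {SIM}, {SubscriberID}. Prime attributes: {SIM, SubscriberID}.
For Region → TowerID we have {Region}⁺ = {Region, TowerID}; {Region} is not a superkey, so BCNF fails.
Region → TowerID has non-prime {TowerID} on the right and a non-superkey on the left, so 3NF fails.
With only single-attribute keys there can be no partial dependency, so 2NF holds.

2NF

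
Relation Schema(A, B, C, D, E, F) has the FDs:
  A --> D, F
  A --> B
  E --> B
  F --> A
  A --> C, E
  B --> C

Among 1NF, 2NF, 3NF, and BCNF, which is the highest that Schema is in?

2NF

Candidate keys: {A}, {F}. Prime attributes: {A, F}.
E --> B breaks BCNF: {E}⁺ = {B, C, E}, so {E} is not a superkey.
Because {B} is non-prime and the left side of E --> B is not a superkey, the relation is not in 3NF.
With only single-attribute keys there can be no partial dependency, so 2NF holds.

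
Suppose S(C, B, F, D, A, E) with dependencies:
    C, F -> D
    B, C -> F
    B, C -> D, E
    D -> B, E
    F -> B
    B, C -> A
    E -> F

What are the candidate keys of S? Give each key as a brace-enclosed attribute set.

Attributes never on any right-hand side: {C} — every candidate key must contain it.
{B, C}⁺ = {A, B, C, D, E, F}, which is every attribute, so {B, C} is a candidate key.
{C, D}⁺ = {A, B, C, D, E, F}, which is every attribute, so {C, D} is a candidate key.
{C, E}⁺ = {A, B, C, D, E, F}, which is every attribute, so {C, E} is a candidate key.
{C, F}⁺ = {A, B, C, D, E, F}, which is every attribute, so {C, F} is a candidate key.
No proper subset of any of these is a key, and no other minimal superkey exists.

{B, C}, {C, D}, {C, E}, {C, F}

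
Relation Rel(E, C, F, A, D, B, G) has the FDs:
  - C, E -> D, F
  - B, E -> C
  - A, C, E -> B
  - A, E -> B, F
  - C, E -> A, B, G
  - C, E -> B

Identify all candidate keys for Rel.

Attributes never on any right-hand side: {E} — every candidate key must contain it.
Closure of {A, E} is {A, B, C, D, E, F, G}, the whole schema; {A, E} is a candidate key.
Closure of {B, E} is {A, B, C, D, E, F, G}, the whole schema; {B, E} is a candidate key.
Closure of {C, E} is {A, B, C, D, E, F, G}, the whole schema; {C, E} is a candidate key.
These are minimal and exhaustive — every other superkey contains one of them.

{A, E}, {B, E}, {C, E}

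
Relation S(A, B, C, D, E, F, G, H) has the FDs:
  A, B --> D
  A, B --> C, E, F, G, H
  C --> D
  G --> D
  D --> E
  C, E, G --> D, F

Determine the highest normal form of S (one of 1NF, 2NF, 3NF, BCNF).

2NF

Candidate key: {A, B}. Prime attributes: {A, B}.
C --> D breaks BCNF: {C}⁺ = {C, D, E}, so {C} is not a superkey.
Because {D} is non-prime and the left side of C --> D is not a superkey, the relation is not in 3NF.
No proper subset of a key has a non-prime attribute in its closure, so there is no partial dependency; 2NF holds.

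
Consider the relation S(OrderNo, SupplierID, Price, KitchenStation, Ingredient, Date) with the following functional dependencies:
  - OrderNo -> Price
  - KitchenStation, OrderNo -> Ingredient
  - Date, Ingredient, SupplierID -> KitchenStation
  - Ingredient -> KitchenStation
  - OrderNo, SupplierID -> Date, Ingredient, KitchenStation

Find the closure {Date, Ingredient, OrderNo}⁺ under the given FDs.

Start with {Date, Ingredient, OrderNo}.
OrderNo -> Price applies; add {Price} → now {Date, Ingredient, OrderNo, Price}.
Ingredient -> KitchenStation applies; add {KitchenStation} → now {Date, Ingredient, KitchenStation, OrderNo, Price}.
No further FD applies.

{Date, Ingredient, KitchenStation, OrderNo, Price}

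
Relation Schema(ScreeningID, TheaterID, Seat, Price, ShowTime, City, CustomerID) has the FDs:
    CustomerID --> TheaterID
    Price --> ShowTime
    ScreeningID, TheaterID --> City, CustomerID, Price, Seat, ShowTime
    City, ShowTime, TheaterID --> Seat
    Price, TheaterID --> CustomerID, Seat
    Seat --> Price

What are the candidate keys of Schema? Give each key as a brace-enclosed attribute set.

No FD produces {ScreeningID}, so it must be in every candidate key.
{CustomerID, ScreeningID}⁺ = {City, CustomerID, Price, ScreeningID, Seat, ShowTime, TheaterID}, which is every attribute, so {CustomerID, ScreeningID} is a candidate key.
{ScreeningID, TheaterID}⁺ = {City, CustomerID, Price, ScreeningID, Seat, ShowTime, TheaterID}, which is every attribute, so {ScreeningID, TheaterID} is a candidate key.
These are minimal and exhaustive — every other superkey contains one of them.

{CustomerID, ScreeningID}, {ScreeningID, TheaterID}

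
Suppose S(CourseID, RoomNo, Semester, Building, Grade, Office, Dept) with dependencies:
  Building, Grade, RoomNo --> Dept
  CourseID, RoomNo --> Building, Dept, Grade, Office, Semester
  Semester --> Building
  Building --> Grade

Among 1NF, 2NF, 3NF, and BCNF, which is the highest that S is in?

Candidate key: {CourseID, RoomNo}. Prime attributes: {CourseID, RoomNo}.
For Building, Grade, RoomNo --> Dept we have {Building, Grade, RoomNo}⁺ = {Building, Dept, Grade, RoomNo}; {Building, Grade, RoomNo} is not a superkey, so BCNF fails.
Building, Grade, RoomNo --> Dept has non-prime {Dept} on the right and a non-superkey on the left, so 3NF fails.
No proper subset of a key has a non-prime attribute in its closure, so there is no partial dependency; 2NF holds.

2NF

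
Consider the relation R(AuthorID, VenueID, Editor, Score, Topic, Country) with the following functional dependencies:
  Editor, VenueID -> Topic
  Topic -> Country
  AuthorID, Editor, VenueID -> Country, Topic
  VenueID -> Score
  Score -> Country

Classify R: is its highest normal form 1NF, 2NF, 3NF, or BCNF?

Candidate key: {AuthorID, Editor, VenueID}. Prime attributes: {AuthorID, Editor, VenueID}.
Editor, VenueID -> Topic breaks BCNF: {Editor, VenueID}⁺ = {Country, Editor, Score, Topic, VenueID}, so {Editor, VenueID} is not a superkey.
Because {Topic} is non-prime and the left side of Editor, VenueID -> Topic is not a superkey, the relation is not in 3NF.
{VenueID} is a proper subset of the key {AuthorID, Editor, VenueID}, and {VenueID}⁺ contains the non-prime attributes {Country, Score} — a partial dependency, so 2NF is violated.

1NF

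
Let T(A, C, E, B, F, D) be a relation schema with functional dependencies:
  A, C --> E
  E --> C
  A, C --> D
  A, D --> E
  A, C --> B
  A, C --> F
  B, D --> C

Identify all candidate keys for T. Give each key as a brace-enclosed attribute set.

Attributes never on any right-hand side: {A} — every candidate key must contain it.
Closure of {A, C} is {A, B, C, D, E, F}, the whole schema; {A, C} is a candidate key.
Closure of {A, D} is {A, B, C, D, E, F}, the whole schema; {A, D} is a candidate key.
Closure of {A, E} is {A, B, C, D, E, F}, the whole schema; {A, E} is a candidate key.
No proper subset of any of these is a key, and no other minimal superkey exists.

{A, C}, {A, D}, {A, E}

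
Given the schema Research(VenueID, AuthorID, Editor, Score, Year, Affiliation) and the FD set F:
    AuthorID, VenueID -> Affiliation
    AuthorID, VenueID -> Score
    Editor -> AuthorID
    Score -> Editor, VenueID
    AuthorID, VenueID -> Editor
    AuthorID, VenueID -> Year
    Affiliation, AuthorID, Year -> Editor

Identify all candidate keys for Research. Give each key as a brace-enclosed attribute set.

{AuthorID, VenueID}, {Editor, VenueID}, {Score}

{Score} is a candidate key since {Score}⁺ = {Affiliation, AuthorID, Editor, Score, VenueID, Year} covers every attribute.
{AuthorID, VenueID} is a candidate key since {AuthorID, VenueID}⁺ = {Affiliation, AuthorID, Editor, Score, VenueID, Year} covers every attribute.
{Editor, VenueID} is a candidate key since {Editor, VenueID}⁺ = {Affiliation, AuthorID, Editor, Score, VenueID, Year} covers every attribute.
Any other superkey properly contains one of these, so there are no further candidate keys.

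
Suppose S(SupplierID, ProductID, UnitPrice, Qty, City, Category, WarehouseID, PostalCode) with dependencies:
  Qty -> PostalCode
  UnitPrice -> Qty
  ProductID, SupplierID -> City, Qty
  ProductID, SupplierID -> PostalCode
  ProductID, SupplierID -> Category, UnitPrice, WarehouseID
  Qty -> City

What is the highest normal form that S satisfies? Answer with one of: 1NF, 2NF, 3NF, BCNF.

Candidate key: {ProductID, SupplierID}. Prime attributes: {ProductID, SupplierID}.
Qty -> PostalCode: {Qty}⁺ = {City, PostalCode, Qty}, which is not all of the attributes, so the left side is not a superkey — BCNF is violated.
Qty -> PostalCode determines the non-prime attribute {PostalCode} from a non-superkey — 3NF is violated.
No non-prime attribute depends on a proper subset of any candidate key, so 2NF holds.

2NF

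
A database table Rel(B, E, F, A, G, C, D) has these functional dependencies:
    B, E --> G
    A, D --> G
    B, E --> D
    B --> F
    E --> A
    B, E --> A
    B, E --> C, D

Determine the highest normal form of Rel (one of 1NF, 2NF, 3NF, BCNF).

Candidate key: {B, E}. Prime attributes: {B, E}.
A, D --> G: {A, D}⁺ = {A, D, G}, which is not all of the attributes, so the left side is not a superkey — BCNF is violated.
A, D --> G has non-prime {G} on the right and a non-superkey on the left, so 3NF fails.
Since {B} ⊂ {B, E} and {B}⁺ ⊇ {F} with {F} non-prime, there is a partial dependency; 2NF fails.

1NF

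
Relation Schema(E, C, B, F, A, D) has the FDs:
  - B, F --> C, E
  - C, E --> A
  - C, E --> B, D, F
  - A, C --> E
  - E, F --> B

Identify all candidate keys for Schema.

{A, C} is a candidate key since {A, C}⁺ = {A, B, C, D, E, F} covers every attribute.
{B, F} is a candidate key since {B, F}⁺ = {A, B, C, D, E, F} covers every attribute.
{C, E} is a candidate key since {C, E}⁺ = {A, B, C, D, E, F} covers every attribute.
{E, F} is a candidate key since {E, F}⁺ = {A, B, C, D, E, F} covers every attribute.
Any other superkey properly contains one of these, so there are no further candidate keys.

{A, C}, {B, F}, {C, E}, {E, F}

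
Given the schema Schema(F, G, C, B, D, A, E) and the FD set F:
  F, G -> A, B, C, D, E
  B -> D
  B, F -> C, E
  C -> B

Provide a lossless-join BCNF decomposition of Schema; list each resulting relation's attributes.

{A, B, F, G}; {B, C}; {B, D}; {C, E, F}

Candidate key of the original relation: {F, G}.
Within {A, B, C, D, E, F, G}: {B}⁺ ∩ {A, B, C, D, E, F, G} = {B, D}, not the whole set, so B -> D violates BCNF; decompose into {B, D} and {A, B, C, E, F, G}.
{B, D} is in BCNF.
Within {A, B, C, E, F, G}: {B, F}⁺ ∩ {A, B, C, E, F, G} = {B, C, E, F}, not the whole set, so B, F -> C, E violates BCNF; decompose into {B, C, E, F} and {A, B, F, G}.
Within {B, C, E, F}: {C}⁺ ∩ {B, C, E, F} = {B, C}, not the whole set, so C -> B violates BCNF; decompose into {B, C} and {C, E, F}.
{B, C} is in BCNF.
{C, E, F} is in BCNF.
{A, B, F, G} is in BCNF.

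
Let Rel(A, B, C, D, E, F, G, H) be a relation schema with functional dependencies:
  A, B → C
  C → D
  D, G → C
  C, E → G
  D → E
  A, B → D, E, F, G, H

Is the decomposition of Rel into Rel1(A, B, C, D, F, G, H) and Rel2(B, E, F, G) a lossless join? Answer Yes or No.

The shared attributes are {B, F, G} and {B, F, G}⁺ = {B, F, G}.
The closure covers neither Rel1 nor Rel2 entirely; the join is not lossless.

No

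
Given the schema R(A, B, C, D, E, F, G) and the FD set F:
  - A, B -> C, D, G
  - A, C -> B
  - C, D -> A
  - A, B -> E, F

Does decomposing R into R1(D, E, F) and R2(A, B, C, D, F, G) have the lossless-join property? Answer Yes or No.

Common attributes: {D, F}; their closure is {D, F}.
R1 ⊄ {D, F} and R2 ⊄ {D, F}, so the split is lossy.

No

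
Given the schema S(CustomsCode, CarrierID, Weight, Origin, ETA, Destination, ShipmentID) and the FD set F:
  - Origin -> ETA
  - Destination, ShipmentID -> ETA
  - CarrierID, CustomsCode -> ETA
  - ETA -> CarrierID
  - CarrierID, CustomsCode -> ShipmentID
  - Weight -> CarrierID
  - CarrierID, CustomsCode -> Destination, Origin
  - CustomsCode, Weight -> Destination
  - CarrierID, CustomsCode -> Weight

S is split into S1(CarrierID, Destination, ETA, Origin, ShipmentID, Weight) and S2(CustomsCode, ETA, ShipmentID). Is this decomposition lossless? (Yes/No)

Common attributes: {ETA, ShipmentID}; their closure is {CarrierID, ETA, ShipmentID}.
The closure covers neither S1 nor S2 entirely; the join is not lossless.

No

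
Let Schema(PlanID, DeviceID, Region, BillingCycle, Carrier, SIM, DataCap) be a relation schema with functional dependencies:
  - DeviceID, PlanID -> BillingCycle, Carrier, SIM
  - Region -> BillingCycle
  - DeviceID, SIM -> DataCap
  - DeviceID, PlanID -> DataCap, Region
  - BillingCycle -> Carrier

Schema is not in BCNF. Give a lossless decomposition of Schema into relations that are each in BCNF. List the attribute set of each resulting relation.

Candidate key of the original relation: {DeviceID, PlanID}.
{BillingCycle, Carrier, DataCap, DeviceID, PlanID, Region, SIM}: {Region} determines {BillingCycle, Carrier, Region} here but is not a superkey — split on Region -> BillingCycle, Carrier, giving {BillingCycle, Carrier, Region} and {DataCap, DeviceID, PlanID, Region, SIM}.
{BillingCycle, Carrier, Region}: {BillingCycle} determines {BillingCycle, Carrier} here but is not a superkey — split on BillingCycle -> Carrier, giving {BillingCycle, Carrier} and {BillingCycle, Region}.
{BillingCycle, Carrier}: every determinant is a superkey — BCNF.
{BillingCycle, Region}: every determinant is a superkey — BCNF.
{DataCap, DeviceID, PlanID, Region, SIM}: {DeviceID, SIM} determines {DataCap, DeviceID, SIM} here but is not a superkey — split on DeviceID, SIM -> DataCap, giving {DataCap, DeviceID, SIM} and {DeviceID, PlanID, Region, SIM}.
{DataCap, DeviceID, SIM}: every determinant is a superkey — BCNF.
{DeviceID, PlanID, Region, SIM}: every determinant is a superkey — BCNF.

{BillingCycle, Carrier}; {BillingCycle, Region}; {DataCap, DeviceID, SIM}; {DeviceID, PlanID, Region, SIM}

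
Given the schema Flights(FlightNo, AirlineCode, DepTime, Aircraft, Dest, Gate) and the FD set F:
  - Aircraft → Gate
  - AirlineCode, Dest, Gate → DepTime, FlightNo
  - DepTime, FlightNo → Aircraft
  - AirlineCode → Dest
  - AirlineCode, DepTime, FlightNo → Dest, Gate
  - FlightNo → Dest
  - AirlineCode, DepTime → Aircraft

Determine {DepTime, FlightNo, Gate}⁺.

{Aircraft, DepTime, Dest, FlightNo, Gate}

Start with {DepTime, FlightNo, Gate}.
DepTime, FlightNo → Aircraft applies; add {Aircraft} → now {Aircraft, DepTime, FlightNo, Gate}.
FlightNo → Dest applies; add {Dest} → now {Aircraft, DepTime, Dest, FlightNo, Gate}.
No further FD applies.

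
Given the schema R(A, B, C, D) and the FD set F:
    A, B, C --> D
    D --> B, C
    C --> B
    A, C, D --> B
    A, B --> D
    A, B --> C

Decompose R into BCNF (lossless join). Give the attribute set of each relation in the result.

{A, D}; {B, C}; {C, D}

Candidate keys of the original relation: {A, B}, {A, C}, {A, D}.
{A, B, C, D}: {D} determines {B, C, D} here but is not a superkey — split on D --> B, C, giving {B, C, D} and {A, D}.
{B, C, D}: {C} determines {B, C} here but is not a superkey — split on C --> B, giving {B, C} and {C, D}.
{B, C}: every determinant is a superkey — BCNF.
{C, D}: every determinant is a superkey — BCNF.
{A, D}: every determinant is a superkey — BCNF.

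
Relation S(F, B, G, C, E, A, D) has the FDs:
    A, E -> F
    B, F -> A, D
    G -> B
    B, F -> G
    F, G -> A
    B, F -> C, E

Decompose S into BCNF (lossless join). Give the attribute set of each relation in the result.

{A, C, D, E, G}; {A, E, F}; {B, G}

Candidate keys of the original relation: {A, B, E}, {A, E, G}, {B, F}, {F, G}.
{A, B, C, D, E, F, G}: {A, E} determines {A, E, F} here but is not a superkey — split on A, E -> F, giving {A, E, F} and {A, B, C, D, E, G}.
{A, E, F} has no BCNF violation.
{A, B, C, D, E, G}: {G} determines {B, G} here but is not a superkey — split on G -> B, giving {B, G} and {A, C, D, E, G}.
{B, G} has no BCNF violation.
{A, C, D, E, G} has no BCNF violation.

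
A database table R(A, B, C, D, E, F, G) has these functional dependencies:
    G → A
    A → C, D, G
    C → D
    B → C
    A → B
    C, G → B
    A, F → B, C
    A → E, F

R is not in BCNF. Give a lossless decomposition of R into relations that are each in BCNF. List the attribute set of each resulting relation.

Candidate keys of the original relation: {A}, {G}.
Within {A, B, C, D, E, F, G}: {C}⁺ ∩ {A, B, C, D, E, F, G} = {C, D}, not the whole set, so C → D violates BCNF; decompose into {C, D} and {A, B, C, E, F, G}.
{C, D}: every determinant is a superkey — BCNF.
Within {A, B, C, E, F, G}: {B}⁺ ∩ {A, B, C, E, F, G} = {B, C}, not the whole set, so B → C violates BCNF; decompose into {B, C} and {A, B, E, F, G}.
{B, C}: every determinant is a superkey — BCNF.
{A, B, E, F, G}: every determinant is a superkey — BCNF.

{A, B, E, F, G}; {B, C}; {C, D}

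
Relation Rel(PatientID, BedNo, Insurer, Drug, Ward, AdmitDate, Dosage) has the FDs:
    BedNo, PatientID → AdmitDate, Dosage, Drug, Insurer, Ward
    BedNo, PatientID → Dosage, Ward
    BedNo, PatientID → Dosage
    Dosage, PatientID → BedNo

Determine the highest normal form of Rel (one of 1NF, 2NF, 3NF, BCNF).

BCNF

Candidate keys: {BedNo, PatientID}, {Dosage, PatientID}. Prime attributes: {BedNo, Dosage, PatientID}.
Every FD has a superkey on the left, so the relation is in BCNF.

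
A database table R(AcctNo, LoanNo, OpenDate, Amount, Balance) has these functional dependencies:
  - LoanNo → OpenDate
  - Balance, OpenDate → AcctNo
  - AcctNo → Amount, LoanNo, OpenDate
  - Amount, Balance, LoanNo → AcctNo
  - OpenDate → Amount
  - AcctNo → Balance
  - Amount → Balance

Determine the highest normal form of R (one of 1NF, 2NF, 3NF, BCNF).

2NF

Candidate keys: {AcctNo}, {LoanNo}, {OpenDate}. Prime attributes: {AcctNo, LoanNo, OpenDate}.
Amount → Balance breaks BCNF: {Amount}⁺ = {Amount, Balance}, so {Amount} is not a superkey.
Amount → Balance has non-prime {Balance} on the right and a non-superkey on the left, so 3NF fails.
Every candidate key is a single attribute, so no partial dependency is possible; 2NF holds.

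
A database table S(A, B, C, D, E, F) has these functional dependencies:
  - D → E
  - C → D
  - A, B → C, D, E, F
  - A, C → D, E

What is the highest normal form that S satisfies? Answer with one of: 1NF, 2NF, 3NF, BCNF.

2NF

Candidate key: {A, B}. Prime attributes: {A, B}.
D → E: {D}⁺ = {D, E}, which is not all of the attributes, so the left side is not a superkey — BCNF is violated.
D → E has non-prime {E} on the right and a non-superkey on the left, so 3NF fails.
No proper subset of a key has a non-prime attribute in its closure, so there is no partial dependency; 2NF holds.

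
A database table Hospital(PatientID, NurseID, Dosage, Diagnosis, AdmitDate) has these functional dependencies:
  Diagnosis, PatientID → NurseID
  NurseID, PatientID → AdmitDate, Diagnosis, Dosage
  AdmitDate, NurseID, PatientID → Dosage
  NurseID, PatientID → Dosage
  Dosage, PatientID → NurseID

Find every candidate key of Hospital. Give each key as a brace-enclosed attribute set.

Attributes never on any right-hand side: {PatientID} — every candidate key must contain it.
{Diagnosis, PatientID} is a candidate key since {Diagnosis, PatientID}⁺ = {AdmitDate, Diagnosis, Dosage, NurseID, PatientID} covers every attribute.
{Dosage, PatientID} is a candidate key since {Dosage, PatientID}⁺ = {AdmitDate, Diagnosis, Dosage, NurseID, PatientID} covers every attribute.
{NurseID, PatientID} is a candidate key since {NurseID, PatientID}⁺ = {AdmitDate, Diagnosis, Dosage, NurseID, PatientID} covers every attribute.
No proper subset of any of these is a key, and no other minimal superkey exists.

{Diagnosis, PatientID}, {Dosage, PatientID}, {NurseID, PatientID}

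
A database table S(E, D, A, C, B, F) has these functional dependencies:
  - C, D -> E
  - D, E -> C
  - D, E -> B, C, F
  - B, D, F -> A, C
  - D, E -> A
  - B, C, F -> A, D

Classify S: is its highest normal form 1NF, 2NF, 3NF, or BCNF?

BCNF

Candidate keys: {B, C, F}, {B, D, F}, {C, D}, {D, E}. Prime attributes: {B, C, D, E, F}.
Every FD has a superkey on the left, so the relation is in BCNF.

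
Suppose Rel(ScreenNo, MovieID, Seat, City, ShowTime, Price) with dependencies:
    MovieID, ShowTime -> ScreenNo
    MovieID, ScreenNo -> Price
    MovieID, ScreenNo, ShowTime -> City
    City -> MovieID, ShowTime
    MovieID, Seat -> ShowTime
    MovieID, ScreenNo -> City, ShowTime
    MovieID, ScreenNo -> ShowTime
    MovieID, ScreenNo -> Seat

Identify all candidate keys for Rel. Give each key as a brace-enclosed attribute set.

{City}, {MovieID, ScreenNo}, {MovieID, Seat}, {MovieID, ShowTime}

Closure of {City} is {City, MovieID, Price, ScreenNo, Seat, ShowTime}, the whole schema; {City} is a candidate key.
Closure of {MovieID, ScreenNo} is {City, MovieID, Price, ScreenNo, Seat, ShowTime}, the whole schema; {MovieID, ScreenNo} is a candidate key.
Closure of {MovieID, Seat} is {City, MovieID, Price, ScreenNo, Seat, ShowTime}, the whole schema; {MovieID, Seat} is a candidate key.
Closure of {MovieID, ShowTime} is {City, MovieID, Price, ScreenNo, Seat, ShowTime}, the whole schema; {MovieID, ShowTime} is a candidate key.
No proper subset of any of these is a key, and no other minimal superkey exists.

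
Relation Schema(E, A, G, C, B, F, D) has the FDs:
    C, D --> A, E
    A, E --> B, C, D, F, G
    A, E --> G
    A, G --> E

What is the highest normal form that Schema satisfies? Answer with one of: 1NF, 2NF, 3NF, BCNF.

BCNF

Candidate keys: {A, E}, {A, G}, {C, D}. Prime attributes: {A, C, D, E, G}.
Each dependency's left side is a superkey — BCNF holds.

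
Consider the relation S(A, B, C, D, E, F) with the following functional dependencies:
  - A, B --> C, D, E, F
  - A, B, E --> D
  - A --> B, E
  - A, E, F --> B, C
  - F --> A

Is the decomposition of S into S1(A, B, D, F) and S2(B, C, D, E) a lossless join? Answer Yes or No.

Common attributes: {B, D}; their closure is {B, D}.
Neither S1 nor S2 is contained in that closure, so the decomposition is lossy.

No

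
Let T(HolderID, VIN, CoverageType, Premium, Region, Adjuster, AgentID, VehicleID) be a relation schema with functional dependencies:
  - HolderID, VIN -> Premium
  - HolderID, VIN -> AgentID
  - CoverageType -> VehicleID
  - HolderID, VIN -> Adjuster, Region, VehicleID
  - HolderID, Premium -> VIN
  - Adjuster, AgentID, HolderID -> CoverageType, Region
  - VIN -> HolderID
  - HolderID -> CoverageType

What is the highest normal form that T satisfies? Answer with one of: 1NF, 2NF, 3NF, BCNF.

1NF

Candidate keys: {HolderID, Premium}, {VIN}. Prime attributes: {HolderID, Premium, VIN}.
CoverageType -> VehicleID: {CoverageType}⁺ = {CoverageType, VehicleID}, which is not all of the attributes, so the left side is not a superkey — BCNF is violated.
CoverageType -> VehicleID has non-prime {VehicleID} on the right and a non-superkey on the left, so 3NF fails.
The proper key subset {HolderID} of {HolderID, Premium} determines non-prime {CoverageType, VehicleID}, so the relation is not even in 2NF.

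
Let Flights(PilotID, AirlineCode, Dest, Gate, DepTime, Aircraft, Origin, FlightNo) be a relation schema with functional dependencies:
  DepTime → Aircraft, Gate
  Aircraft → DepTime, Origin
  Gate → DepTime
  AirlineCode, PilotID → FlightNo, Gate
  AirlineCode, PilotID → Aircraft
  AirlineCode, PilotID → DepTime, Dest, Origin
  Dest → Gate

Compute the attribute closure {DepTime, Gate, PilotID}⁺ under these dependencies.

Start with {DepTime, Gate, PilotID}.
DepTime → Aircraft, Gate applies; add {Aircraft} → now {Aircraft, DepTime, Gate, PilotID}.
Aircraft → DepTime, Origin applies; add {Origin} → now {Aircraft, DepTime, Gate, Origin, PilotID}.
No further FD applies.

{Aircraft, DepTime, Gate, Origin, PilotID}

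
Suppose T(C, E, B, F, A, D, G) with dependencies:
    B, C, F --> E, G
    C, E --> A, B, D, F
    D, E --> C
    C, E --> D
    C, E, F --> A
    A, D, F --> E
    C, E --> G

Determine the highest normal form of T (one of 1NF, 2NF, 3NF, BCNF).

Candidate keys: {A, D, F}, {B, C, F}, {C, E}, {D, E}. Prime attributes: {A, B, C, D, E, F}.
The left-hand side of every FD is a superkey, so BCNF is satisfied.

BCNF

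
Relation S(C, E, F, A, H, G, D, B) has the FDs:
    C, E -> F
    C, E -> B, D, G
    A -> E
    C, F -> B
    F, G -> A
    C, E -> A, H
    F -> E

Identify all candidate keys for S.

{C} never appears on the right of any FD, so every key must include it.
Closure of {A, C} is {A, B, C, D, E, F, G, H}, the whole schema; {A, C} is a candidate key.
Closure of {C, E} is {A, B, C, D, E, F, G, H}, the whole schema; {C, E} is a candidate key.
Closure of {C, F} is {A, B, C, D, E, F, G, H}, the whole schema; {C, F} is a candidate key.
These are minimal and exhaustive — every other superkey contains one of them.

{A, C}, {C, E}, {C, F}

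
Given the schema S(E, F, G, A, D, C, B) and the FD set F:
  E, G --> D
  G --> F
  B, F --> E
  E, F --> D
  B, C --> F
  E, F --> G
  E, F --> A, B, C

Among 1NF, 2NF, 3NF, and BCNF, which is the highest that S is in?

3NF

Candidate keys: {B, C}, {B, F}, {B, G}, {E, F}, {E, G}. Prime attributes: {B, C, E, F, G}.
For G --> F we have {G}⁺ = {F, G}; {G} is not a superkey, so BCNF fails.
Its right-hand attributes {F} are all prime, as are those of every other non-superkey FD — the relation is in 3NF.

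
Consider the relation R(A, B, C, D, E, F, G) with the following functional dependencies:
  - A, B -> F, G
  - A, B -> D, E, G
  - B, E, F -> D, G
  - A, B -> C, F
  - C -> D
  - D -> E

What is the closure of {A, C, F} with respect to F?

{A, C, D, E, F}

Start with {A, C, F}.
C -> D applies; add {D} → now {A, C, D, F}.
D -> E applies; add {E} → now {A, C, D, E, F}.
No further FD applies.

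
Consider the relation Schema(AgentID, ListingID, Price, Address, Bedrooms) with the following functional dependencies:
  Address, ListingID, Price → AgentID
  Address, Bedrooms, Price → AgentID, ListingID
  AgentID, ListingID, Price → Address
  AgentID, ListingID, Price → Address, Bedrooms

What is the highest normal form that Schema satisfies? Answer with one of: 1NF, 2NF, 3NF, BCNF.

BCNF

Candidate keys: {Address, Bedrooms, Price}, {Address, ListingID, Price}, {AgentID, ListingID, Price}. Prime attributes: {Address, AgentID, Bedrooms, ListingID, Price}.
Every FD has a superkey on the left, so the relation is in BCNF.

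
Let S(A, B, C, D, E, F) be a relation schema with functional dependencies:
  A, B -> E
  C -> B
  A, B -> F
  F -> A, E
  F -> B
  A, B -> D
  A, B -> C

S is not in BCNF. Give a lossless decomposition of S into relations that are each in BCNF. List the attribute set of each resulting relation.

Candidate keys of the original relation: {A, B}, {A, C}, {F}.
In {A, B, C, D, E, F}, {C} is not a superkey ({C}⁺ restricted to this set is {B, C}), so split on C -> B into {B, C} and {A, C, D, E, F}.
{B, C} is in BCNF.
{A, C, D, E, F} is in BCNF.

{A, C, D, E, F}; {B, C}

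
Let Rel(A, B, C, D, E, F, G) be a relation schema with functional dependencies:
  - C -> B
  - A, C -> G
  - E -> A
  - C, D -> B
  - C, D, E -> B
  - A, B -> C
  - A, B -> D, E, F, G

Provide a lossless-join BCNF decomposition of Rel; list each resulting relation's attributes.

{A, E}; {B, C}; {C, D, E, F, G}

Candidate keys of the original relation: {A, B}, {A, C}, {B, E}, {C, E}.
{A, B, C, D, E, F, G}: {C} determines {B, C} here but is not a superkey — split on C -> B, giving {B, C} and {A, C, D, E, F, G}.
{B, C} has no BCNF violation.
{A, C, D, E, F, G}: {E} determines {A, E} here but is not a superkey — split on E -> A, giving {A, E} and {C, D, E, F, G}.
{A, E} has no BCNF violation.
{C, D, E, F, G} has no BCNF violation.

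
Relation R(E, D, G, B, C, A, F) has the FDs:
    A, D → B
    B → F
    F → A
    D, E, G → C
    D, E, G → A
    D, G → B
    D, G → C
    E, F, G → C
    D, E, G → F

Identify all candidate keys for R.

Attributes never on any right-hand side: {D, E, G} — every candidate key must contain all of them.
{D, E, G}⁺ = {A, B, C, D, E, F, G} — all of the relation — so {D, E, G} is a candidate key.
Every other attribute set either contains this one or has a smaller closure.

{D, E, G}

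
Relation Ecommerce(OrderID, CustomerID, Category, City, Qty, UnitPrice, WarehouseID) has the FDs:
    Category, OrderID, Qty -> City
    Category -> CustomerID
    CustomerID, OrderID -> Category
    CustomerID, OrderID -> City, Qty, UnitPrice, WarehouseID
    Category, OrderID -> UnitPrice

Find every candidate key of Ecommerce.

{Category, OrderID}, {CustomerID, OrderID}

No FD produces {OrderID}, so it must be in every candidate key.
{Category, OrderID} is a candidate key since {Category, OrderID}⁺ = {Category, City, CustomerID, OrderID, Qty, UnitPrice, WarehouseID} covers every attribute.
{CustomerID, OrderID} is a candidate key since {CustomerID, OrderID}⁺ = {Category, City, CustomerID, OrderID, Qty, UnitPrice, WarehouseID} covers every attribute.
Any other superkey properly contains one of these, so there are no further candidate keys.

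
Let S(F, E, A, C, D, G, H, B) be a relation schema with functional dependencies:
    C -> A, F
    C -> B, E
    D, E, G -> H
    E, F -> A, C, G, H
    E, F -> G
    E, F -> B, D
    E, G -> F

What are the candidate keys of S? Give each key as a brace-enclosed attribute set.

Closure of {C} is {A, B, C, D, E, F, G, H}, the whole schema; {C} is a candidate key.
Closure of {E, F} is {A, B, C, D, E, F, G, H}, the whole schema; {E, F} is a candidate key.
Closure of {E, G} is {A, B, C, D, E, F, G, H}, the whole schema; {E, G} is a candidate key.
Any other superkey properly contains one of these, so there are no further candidate keys.

{C}, {E, F}, {E, G}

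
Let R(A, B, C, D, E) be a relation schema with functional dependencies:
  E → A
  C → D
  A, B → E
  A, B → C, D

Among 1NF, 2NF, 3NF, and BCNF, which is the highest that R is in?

2NF

Candidate keys: {A, B}, {B, E}. Prime attributes: {A, B, E}.
E → A breaks BCNF: {E}⁺ = {A, E}, so {E} is not a superkey.
Because {D} is non-prime and the left side of C → D is not a superkey, the relation is not in 3NF.
Checking every proper subset of each key, none determines a non-prime attribute — 2NF is satisfied.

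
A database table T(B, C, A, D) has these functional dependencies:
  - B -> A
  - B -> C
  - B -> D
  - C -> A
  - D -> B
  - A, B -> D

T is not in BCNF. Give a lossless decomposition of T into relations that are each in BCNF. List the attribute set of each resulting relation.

Candidate keys of the original relation: {B}, {D}.
{A, B, C, D}: {C} determines {A, C} here but is not a superkey — split on C -> A, giving {A, C} and {B, C, D}.
{A, C} is in BCNF.
{B, C, D} is in BCNF.

{A, C}; {B, C, D}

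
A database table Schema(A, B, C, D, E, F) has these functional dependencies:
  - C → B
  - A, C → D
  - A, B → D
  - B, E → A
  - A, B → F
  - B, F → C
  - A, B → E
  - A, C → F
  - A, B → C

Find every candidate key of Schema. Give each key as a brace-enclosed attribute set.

{A, B}⁺ = {A, B, C, D, E, F}, which is every attribute, so {A, B} is a candidate key.
{A, C}⁺ = {A, B, C, D, E, F}, which is every attribute, so {A, C} is a candidate key.
{B, E}⁺ = {A, B, C, D, E, F}, which is every attribute, so {B, E} is a candidate key.
{C, E}⁺ = {A, B, C, D, E, F}, which is every attribute, so {C, E} is a candidate key.
Any other superkey properly contains one of these, so there are no further candidate keys.

{A, B}, {A, C}, {B, E}, {C, E}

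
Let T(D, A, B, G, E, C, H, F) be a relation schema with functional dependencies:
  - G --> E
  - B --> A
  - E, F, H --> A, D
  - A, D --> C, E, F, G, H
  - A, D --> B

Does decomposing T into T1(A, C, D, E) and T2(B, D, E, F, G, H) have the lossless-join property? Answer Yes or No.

The shared attributes are {D, E} and {D, E}⁺ = {D, E}.
T1 ⊄ {D, E} and T2 ⊄ {D, E}, so the split is lossy.

No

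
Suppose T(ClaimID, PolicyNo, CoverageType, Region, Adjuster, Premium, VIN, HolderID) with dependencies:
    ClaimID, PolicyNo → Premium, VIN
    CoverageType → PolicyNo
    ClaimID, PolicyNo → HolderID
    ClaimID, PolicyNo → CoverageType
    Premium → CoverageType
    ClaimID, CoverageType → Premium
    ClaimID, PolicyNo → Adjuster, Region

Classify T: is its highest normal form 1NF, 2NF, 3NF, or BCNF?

Candidate keys: {ClaimID, CoverageType}, {ClaimID, PolicyNo}, {ClaimID, Premium}. Prime attributes: {ClaimID, CoverageType, PolicyNo, Premium}.
CoverageType → PolicyNo: {CoverageType}⁺ = {CoverageType, PolicyNo}, which is not all of the attributes, so the left side is not a superkey — BCNF is violated.
But every attribute on its right side ({PolicyNo}) is prime, and the same holds for every other non-superkey FD, so 3NF still holds.

3NF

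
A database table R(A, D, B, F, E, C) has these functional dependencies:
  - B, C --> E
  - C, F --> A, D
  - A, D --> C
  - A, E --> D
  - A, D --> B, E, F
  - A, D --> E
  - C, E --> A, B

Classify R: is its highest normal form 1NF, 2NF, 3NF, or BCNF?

Candidate keys: {A, D}, {A, E}, {B, C}, {C, E}, {C, F}. Prime attributes: {A, B, C, D, E, F}.
Each dependency's left side is a superkey — BCNF holds.

BCNF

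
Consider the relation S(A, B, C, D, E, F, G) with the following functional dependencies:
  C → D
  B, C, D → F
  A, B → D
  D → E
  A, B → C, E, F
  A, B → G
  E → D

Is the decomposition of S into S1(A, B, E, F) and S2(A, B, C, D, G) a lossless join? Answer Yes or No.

Common attributes: {A, B}; their closure is {A, B, C, D, E, F, G}.
S1 is contained in that closure, so S1 ∩ S2 → S1 holds and the join is lossless.

Yes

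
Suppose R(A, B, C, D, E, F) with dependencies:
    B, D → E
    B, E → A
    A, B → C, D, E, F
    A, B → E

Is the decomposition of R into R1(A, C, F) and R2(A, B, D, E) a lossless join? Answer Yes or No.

No

The shared attributes are {A} and {A}⁺ = {A}.
The closure covers neither R1 nor R2 entirely; the join is not lossless.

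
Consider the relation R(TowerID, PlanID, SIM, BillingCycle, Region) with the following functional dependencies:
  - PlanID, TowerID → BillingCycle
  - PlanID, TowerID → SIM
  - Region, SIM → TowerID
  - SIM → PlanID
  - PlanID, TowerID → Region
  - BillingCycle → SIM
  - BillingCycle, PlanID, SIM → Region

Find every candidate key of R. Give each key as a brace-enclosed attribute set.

{BillingCycle}, {PlanID, TowerID}, {Region, SIM}, {SIM, TowerID}

{BillingCycle}⁺ = {BillingCycle, PlanID, Region, SIM, TowerID} — all of the relation — so {BillingCycle} is a candidate key.
{PlanID, TowerID}⁺ = {BillingCycle, PlanID, Region, SIM, TowerID} — all of the relation — so {PlanID, TowerID} is a candidate key.
{Region, SIM}⁺ = {BillingCycle, PlanID, Region, SIM, TowerID} — all of the relation — so {Region, SIM} is a candidate key.
{SIM, TowerID}⁺ = {BillingCycle, PlanID, Region, SIM, TowerID} — all of the relation — so {SIM, TowerID} is a candidate key.
No proper subset of any of these is a key, and no other minimal superkey exists.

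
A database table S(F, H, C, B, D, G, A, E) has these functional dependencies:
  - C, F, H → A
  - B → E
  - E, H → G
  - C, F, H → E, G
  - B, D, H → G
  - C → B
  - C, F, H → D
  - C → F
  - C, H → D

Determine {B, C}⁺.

{B, C, E, F}

Start with {B, C}.
B → E applies; add {E} → now {B, C, E}.
C → F applies; add {F} → now {B, C, E, F}.
No further FD applies.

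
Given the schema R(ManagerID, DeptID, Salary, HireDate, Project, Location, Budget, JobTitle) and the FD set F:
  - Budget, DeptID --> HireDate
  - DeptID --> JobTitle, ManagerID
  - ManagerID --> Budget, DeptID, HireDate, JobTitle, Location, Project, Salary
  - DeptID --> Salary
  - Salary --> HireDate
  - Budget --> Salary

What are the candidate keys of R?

{DeptID}, {ManagerID}

{DeptID}⁺ = {Budget, DeptID, HireDate, JobTitle, Location, ManagerID, Project, Salary}, which is every attribute, so {DeptID} is a candidate key.
{ManagerID}⁺ = {Budget, DeptID, HireDate, JobTitle, Location, ManagerID, Project, Salary}, which is every attribute, so {ManagerID} is a candidate key.
These are minimal and exhaustive — every other superkey contains one of them.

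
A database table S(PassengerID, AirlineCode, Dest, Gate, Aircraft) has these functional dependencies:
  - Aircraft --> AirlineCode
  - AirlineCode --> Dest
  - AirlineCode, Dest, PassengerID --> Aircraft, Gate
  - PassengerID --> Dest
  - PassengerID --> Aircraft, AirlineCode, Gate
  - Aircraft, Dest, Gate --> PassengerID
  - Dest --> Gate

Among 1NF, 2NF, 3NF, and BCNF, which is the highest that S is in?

Candidate keys: {Aircraft}, {PassengerID}. Prime attributes: {Aircraft, PassengerID}.
For AirlineCode --> Dest we have {AirlineCode}⁺ = {AirlineCode, Dest, Gate}; {AirlineCode} is not a superkey, so BCNF fails.
AirlineCode --> Dest determines the non-prime attribute {Dest} from a non-superkey — 3NF is violated.
Every candidate key is a single attribute, so no partial dependency is possible; 2NF holds.

2NF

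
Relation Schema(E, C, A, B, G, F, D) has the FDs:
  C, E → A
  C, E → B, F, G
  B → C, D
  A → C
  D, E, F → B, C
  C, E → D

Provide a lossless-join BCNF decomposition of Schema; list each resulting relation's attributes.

Candidate keys of the original relation: {A, E}, {B, E}, {C, E}, {D, E, F}.
{A, B, C, D, E, F, G}: {B} determines {B, C, D} here but is not a superkey — split on B → C, D, giving {B, C, D} and {A, B, E, F, G}.
{B, C, D} has no BCNF violation.
{A, B, E, F, G} has no BCNF violation.

{A, B, E, F, G}; {B, C, D}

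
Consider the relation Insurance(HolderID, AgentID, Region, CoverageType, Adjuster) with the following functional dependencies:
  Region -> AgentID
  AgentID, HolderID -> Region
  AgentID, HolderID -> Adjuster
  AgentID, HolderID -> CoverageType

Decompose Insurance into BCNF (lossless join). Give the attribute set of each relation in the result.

{Adjuster, CoverageType, HolderID, Region}; {AgentID, Region}

Candidate keys of the original relation: {AgentID, HolderID}, {HolderID, Region}.
{Adjuster, AgentID, CoverageType, HolderID, Region}: {Region} determines {AgentID, Region} here but is not a superkey — split on Region -> AgentID, giving {AgentID, Region} and {Adjuster, CoverageType, HolderID, Region}.
{AgentID, Region} has no BCNF violation.
{Adjuster, CoverageType, HolderID, Region} has no BCNF violation.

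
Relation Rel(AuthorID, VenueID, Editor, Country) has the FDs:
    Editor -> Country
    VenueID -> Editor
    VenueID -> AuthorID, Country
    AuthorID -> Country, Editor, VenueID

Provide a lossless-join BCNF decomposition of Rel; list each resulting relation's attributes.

{AuthorID, Editor, VenueID}; {Country, Editor}

Candidate keys of the original relation: {AuthorID}, {VenueID}.
Within {AuthorID, Country, Editor, VenueID}: {Editor}⁺ ∩ {AuthorID, Country, Editor, VenueID} = {Country, Editor}, not the whole set, so Editor -> Country violates BCNF; decompose into {Country, Editor} and {AuthorID, Editor, VenueID}.
{Country, Editor} is in BCNF.
{AuthorID, Editor, VenueID} is in BCNF.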